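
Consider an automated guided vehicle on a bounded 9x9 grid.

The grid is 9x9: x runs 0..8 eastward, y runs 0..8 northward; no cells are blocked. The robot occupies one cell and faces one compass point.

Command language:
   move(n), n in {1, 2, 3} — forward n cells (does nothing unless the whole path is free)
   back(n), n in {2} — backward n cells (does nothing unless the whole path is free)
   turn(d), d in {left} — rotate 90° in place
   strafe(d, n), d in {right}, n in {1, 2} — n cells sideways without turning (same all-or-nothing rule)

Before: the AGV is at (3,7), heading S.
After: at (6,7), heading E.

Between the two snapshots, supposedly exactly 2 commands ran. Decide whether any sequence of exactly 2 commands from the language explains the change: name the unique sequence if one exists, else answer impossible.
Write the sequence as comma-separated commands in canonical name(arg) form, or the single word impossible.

key: position moved to (6,7) AND the heading swung to E — translation plus rotation needed
t0: at (3,7), heading S
[1] after turn(left): at (3,7), heading E
[2] after move(3): at (6,7), heading E
uniquely the one of 49 2-step routes that fits.

turn(left), move(3)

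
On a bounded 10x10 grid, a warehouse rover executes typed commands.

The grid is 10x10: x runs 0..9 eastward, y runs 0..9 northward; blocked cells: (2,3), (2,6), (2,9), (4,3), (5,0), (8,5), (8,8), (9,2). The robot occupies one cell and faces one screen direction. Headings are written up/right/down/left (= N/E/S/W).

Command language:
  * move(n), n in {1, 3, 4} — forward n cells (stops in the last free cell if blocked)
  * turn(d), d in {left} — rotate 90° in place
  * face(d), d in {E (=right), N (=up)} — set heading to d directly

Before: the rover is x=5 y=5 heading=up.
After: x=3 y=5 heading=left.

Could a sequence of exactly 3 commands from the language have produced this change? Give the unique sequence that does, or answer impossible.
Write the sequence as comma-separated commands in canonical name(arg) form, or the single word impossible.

key: running move(1) before turn(left) would end elsewhere — order is forced
from: x=5 y=5 heading=up
step 1 (turn(left)): x=5 y=5 heading=left
step 2 (move(1)): x=4 y=5 heading=left
step 3 (move(1)): x=3 y=5 heading=left
no other 3-command option fits: unique.

turn(left), move(1), move(1)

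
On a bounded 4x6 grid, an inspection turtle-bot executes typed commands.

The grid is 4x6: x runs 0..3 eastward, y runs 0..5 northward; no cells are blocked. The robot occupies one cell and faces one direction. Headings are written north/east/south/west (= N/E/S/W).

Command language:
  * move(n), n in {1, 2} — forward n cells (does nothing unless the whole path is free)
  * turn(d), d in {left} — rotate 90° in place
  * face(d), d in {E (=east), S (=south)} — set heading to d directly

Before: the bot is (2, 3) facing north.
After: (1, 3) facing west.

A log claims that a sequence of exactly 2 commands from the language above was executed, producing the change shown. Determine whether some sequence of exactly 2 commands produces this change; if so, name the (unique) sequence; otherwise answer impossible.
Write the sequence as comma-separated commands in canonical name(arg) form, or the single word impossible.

key: cell and facing (now W) both changed — the 2 commands mix motion and turning
start: (2, 3) facing north
t=1 turn(left) ⇒ (2, 3) facing west
t=2 move(1) ⇒ (1, 3) facing west
no rival 2-sequence matches.

turn(left), move(1)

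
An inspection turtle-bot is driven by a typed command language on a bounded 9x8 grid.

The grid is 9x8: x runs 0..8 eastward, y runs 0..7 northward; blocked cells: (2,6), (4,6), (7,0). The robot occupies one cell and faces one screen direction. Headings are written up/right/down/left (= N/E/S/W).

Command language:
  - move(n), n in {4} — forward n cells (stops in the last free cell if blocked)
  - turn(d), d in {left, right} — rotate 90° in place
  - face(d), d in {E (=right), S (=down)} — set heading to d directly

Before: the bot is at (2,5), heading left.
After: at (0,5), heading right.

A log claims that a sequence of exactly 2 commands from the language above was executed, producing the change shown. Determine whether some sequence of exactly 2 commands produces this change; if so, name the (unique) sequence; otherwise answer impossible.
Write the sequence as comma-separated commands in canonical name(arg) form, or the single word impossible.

move(4), face(E)

key: running face(E) before move(4) would end elsewhere — order is forced
start: at (2,5), heading left
step 1 (move(4)): at (0,5), heading left
step 2 (face(E)): at (0,5), heading right
uniquely the one of 25 2-step routes that fits.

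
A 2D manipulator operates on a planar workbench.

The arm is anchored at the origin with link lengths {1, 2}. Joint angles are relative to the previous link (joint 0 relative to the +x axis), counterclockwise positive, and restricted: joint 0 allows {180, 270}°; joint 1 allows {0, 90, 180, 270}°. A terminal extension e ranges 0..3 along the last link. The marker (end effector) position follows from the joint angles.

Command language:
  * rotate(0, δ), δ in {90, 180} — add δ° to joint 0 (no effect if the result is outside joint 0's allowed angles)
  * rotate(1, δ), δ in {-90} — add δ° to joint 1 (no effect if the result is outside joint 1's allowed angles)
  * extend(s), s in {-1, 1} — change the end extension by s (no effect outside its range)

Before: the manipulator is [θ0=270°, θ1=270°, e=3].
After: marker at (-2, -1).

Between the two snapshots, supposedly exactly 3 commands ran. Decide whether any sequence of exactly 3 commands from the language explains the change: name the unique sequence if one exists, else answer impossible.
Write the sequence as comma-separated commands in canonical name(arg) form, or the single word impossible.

extend(-1), extend(-1), extend(-1)

from: [θ0=270°, θ1=270°, e=3]
step 1 (extend(-1)): [θ0=270°, θ1=270°, e=2]
step 2 (extend(-1)): [θ0=270°, θ1=270°, e=1]
step 3 (extend(-1)): [θ0=270°, θ1=270°, e=0]
uniquely the one of 125 3-step routes that fits.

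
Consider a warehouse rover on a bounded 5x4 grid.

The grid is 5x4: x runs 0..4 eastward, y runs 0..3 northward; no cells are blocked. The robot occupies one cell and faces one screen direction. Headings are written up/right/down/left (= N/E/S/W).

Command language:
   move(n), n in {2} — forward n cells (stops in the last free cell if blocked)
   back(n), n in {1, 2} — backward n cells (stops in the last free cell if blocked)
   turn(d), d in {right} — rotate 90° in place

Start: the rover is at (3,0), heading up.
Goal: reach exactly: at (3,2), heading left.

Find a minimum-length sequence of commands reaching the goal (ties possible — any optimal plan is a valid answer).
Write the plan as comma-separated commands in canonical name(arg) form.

turn(right), turn(right), back(2), turn(right)

from: at (3,0), heading up
1. turn(right) → at (3,0), heading right
2. turn(right) → at (3,0), heading down
3. back(2) → at (3,2), heading down
4. turn(right) → at (3,2), heading left
nothing shorter than 4 reaches the goal.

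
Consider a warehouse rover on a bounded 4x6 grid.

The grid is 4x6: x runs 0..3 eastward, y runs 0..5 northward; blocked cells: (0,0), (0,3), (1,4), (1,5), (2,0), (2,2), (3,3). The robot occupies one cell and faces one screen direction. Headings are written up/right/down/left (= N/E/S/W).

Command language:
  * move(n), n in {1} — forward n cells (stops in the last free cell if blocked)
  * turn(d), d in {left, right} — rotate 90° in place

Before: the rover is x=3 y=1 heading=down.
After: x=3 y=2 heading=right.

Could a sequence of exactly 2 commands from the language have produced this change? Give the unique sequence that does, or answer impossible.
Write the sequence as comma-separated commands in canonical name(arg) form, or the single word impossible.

impossible

checked all 2-command options: none fits.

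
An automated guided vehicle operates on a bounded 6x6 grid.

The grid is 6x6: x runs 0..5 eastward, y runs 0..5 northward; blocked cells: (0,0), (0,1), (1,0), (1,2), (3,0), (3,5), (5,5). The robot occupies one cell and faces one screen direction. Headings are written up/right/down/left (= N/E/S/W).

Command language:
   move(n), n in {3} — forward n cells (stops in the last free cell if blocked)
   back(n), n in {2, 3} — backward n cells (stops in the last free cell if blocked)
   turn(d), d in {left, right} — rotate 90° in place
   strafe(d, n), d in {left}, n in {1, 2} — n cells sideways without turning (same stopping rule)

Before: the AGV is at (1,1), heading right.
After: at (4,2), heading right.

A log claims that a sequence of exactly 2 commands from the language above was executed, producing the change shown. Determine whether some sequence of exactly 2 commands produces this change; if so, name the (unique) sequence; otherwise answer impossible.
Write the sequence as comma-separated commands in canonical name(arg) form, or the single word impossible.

move(3), strafe(left, 1)

key: order matters: swapping move(3) and strafe(left, 1) lands elsewhere
start: at (1,1), heading right
step 1 (move(3)): at (4,1), heading right
step 2 (strafe(left, 1)): at (4,2), heading right
no rival 2-sequence matches.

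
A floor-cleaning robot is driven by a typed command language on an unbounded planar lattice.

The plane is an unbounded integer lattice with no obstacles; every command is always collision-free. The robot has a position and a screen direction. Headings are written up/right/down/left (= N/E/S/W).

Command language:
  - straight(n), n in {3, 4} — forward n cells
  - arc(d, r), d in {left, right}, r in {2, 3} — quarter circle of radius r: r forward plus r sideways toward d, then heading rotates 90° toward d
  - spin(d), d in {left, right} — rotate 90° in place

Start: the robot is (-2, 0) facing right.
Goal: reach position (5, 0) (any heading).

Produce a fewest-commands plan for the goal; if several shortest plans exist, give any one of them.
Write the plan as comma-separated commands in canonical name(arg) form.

start: (-2, 0) facing right
1. straight(3) → (1, 0) facing right
2. straight(4) → (5, 0) facing right
no 1-step plan works, so 2 is optimal.

straight(3), straight(4)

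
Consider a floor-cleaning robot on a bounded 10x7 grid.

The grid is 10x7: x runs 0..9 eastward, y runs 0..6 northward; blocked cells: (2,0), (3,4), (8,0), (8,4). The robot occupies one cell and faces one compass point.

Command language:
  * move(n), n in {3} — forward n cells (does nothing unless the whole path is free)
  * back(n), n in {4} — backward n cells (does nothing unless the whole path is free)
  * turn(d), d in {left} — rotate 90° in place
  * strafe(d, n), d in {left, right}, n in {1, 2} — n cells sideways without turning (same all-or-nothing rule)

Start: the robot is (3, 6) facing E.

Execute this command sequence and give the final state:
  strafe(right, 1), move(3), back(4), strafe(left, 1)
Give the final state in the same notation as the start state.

from: (3, 6) facing E
t=1 strafe(right, 1) ⇒ (3, 5) facing E
t=2 move(3) ⇒ (6, 5) facing E
t=3 back(4) ⇒ (2, 5) facing E
t=4 strafe(left, 1) ⇒ (2, 6) facing E

(2, 6) facing E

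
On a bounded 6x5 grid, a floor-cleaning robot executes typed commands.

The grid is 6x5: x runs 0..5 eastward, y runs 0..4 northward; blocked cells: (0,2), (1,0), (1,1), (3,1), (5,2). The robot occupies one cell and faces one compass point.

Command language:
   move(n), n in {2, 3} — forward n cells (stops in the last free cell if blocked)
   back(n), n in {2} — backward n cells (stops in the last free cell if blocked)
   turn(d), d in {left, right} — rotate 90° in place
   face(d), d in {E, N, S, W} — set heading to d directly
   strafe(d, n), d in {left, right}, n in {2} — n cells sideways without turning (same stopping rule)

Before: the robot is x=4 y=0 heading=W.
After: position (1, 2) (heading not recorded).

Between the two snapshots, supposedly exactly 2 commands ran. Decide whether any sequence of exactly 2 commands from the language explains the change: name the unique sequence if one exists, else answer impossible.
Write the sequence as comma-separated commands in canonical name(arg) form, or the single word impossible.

key: order matters: swapping strafe(right, 2) and move(3) lands elsewhere
t0: x=4 y=0 heading=W
[1] after strafe(right, 2): x=4 y=2 heading=W
[2] after move(3): x=1 y=2 heading=W
uniquely the one of 121 2-step routes that fits.

strafe(right, 2), move(3)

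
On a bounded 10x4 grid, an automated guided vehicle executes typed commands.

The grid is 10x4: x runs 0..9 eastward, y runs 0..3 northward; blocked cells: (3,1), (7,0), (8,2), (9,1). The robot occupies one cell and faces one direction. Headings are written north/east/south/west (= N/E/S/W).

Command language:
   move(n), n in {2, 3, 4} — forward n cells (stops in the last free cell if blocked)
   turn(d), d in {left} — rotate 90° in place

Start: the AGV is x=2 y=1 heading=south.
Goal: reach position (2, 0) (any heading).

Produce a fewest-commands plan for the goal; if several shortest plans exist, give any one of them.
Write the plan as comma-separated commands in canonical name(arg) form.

move(4)

t0: x=2 y=1 heading=south
[1] after move(4): x=2 y=0 heading=south
no 0-step plan works, so 1 is optimal.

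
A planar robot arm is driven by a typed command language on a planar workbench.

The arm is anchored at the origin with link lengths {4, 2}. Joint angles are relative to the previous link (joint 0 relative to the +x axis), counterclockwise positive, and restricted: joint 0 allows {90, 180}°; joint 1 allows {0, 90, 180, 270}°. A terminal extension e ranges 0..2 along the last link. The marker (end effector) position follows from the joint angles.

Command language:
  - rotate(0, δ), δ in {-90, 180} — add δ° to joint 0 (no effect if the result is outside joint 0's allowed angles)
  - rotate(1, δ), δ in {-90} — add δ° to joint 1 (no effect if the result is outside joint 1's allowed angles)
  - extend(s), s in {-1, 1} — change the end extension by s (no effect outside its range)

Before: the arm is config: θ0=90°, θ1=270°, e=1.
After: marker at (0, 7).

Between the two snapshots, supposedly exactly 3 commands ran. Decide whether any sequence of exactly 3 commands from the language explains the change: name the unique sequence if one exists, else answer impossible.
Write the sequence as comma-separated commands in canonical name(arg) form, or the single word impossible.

rotate(1, -90), rotate(1, -90), rotate(1, -90)

start: config: θ0=90°, θ1=270°, e=1
1. rotate(1, -90) → config: θ0=90°, θ1=180°, e=1
2. rotate(1, -90) → config: θ0=90°, θ1=90°, e=1
3. rotate(1, -90) → config: θ0=90°, θ1=0°, e=1
all 125 alternatives checked — unique.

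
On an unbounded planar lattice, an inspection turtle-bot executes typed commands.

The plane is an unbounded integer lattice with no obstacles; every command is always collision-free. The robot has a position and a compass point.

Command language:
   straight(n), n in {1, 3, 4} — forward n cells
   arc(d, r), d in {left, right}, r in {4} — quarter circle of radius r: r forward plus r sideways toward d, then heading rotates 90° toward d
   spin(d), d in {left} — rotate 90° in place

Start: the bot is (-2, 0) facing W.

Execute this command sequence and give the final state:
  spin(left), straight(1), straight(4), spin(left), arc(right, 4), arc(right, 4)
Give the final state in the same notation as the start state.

(-2, -13) facing W

from: (-2, 0) facing W
step 1 (spin(left)): (-2, 0) facing S
step 2 (straight(1)): (-2, -1) facing S
step 3 (straight(4)): (-2, -5) facing S
step 4 (spin(left)): (-2, -5) facing E
step 5 (arc(right, 4)): (2, -9) facing S
step 6 (arc(right, 4)): (-2, -13) facing W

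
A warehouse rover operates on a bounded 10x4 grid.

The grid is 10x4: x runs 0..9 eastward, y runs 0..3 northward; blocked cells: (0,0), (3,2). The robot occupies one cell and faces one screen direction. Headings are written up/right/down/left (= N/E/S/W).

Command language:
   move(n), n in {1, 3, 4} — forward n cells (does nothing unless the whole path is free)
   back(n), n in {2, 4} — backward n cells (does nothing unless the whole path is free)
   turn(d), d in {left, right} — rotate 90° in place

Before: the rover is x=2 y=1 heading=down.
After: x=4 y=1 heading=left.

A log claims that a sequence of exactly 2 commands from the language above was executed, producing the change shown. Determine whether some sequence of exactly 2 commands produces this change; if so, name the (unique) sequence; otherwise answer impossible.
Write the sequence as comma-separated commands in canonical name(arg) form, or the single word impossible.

turn(right), back(2)

key: running back(2) before turn(right) would end elsewhere — order is forced
from: x=2 y=1 heading=down
1. turn(right) → x=2 y=1 heading=left
2. back(2) → x=4 y=1 heading=left
uniquely the one of 49 2-step routes that fits.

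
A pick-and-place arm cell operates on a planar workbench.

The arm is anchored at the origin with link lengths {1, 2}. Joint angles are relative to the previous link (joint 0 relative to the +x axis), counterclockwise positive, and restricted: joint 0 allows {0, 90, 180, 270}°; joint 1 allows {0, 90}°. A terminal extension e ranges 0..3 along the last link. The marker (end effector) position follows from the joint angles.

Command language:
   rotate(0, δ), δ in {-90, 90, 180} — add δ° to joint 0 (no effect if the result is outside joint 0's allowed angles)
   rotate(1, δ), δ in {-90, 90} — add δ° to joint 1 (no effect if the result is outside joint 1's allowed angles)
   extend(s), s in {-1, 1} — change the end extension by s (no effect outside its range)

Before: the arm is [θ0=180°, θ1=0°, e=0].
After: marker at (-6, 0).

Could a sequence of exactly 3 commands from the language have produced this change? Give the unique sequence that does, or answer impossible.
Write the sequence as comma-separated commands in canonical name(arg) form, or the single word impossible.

begin: [θ0=180°, θ1=0°, e=0]
t=1 extend(1) ⇒ [θ0=180°, θ1=0°, e=1]
t=2 extend(1) ⇒ [θ0=180°, θ1=0°, e=2]
t=3 extend(1) ⇒ [θ0=180°, θ1=0°, e=3]
all 343 alternatives checked — unique.

extend(1), extend(1), extend(1)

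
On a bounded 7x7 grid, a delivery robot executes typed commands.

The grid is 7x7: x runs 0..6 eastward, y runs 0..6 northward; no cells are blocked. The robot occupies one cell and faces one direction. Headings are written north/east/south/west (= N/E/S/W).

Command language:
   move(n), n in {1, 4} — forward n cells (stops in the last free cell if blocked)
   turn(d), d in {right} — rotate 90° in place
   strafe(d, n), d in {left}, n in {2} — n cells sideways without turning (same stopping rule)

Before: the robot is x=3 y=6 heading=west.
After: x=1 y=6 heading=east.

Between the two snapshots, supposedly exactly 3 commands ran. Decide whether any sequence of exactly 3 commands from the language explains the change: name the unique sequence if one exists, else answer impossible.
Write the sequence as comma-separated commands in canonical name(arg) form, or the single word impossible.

key: position moved to (1,6) AND the heading swung to E — translation plus rotation needed
initial: x=3 y=6 heading=west
t=1 turn(right) ⇒ x=3 y=6 heading=north
t=2 strafe(left, 2) ⇒ x=1 y=6 heading=north
t=3 turn(right) ⇒ x=1 y=6 heading=east
all 64 alternatives checked — unique.

turn(right), strafe(left, 2), turn(right)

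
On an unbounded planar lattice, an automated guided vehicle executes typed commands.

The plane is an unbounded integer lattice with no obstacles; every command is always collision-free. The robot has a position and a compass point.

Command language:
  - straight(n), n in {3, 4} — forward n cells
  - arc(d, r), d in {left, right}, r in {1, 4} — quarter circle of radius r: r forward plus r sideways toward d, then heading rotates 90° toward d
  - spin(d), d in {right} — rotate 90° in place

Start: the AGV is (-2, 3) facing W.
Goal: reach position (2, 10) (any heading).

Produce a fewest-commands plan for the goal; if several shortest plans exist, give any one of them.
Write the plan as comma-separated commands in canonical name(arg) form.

t0: (-2, 3) facing W
1. spin(right) → (-2, 3) facing N
2. straight(3) → (-2, 6) facing N
3. arc(right, 4) → (2, 10) facing E
shorter routes all fall short; 3 is best.

spin(right), straight(3), arc(right, 4)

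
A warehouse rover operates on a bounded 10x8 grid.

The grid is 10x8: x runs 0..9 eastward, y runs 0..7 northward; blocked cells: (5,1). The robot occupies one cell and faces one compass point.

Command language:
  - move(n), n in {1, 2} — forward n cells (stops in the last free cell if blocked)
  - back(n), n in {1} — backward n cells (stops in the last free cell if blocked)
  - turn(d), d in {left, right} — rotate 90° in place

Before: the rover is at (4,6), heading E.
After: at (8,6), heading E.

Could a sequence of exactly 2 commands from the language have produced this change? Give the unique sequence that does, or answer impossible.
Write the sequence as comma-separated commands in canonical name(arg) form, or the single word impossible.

move(2), move(2)

key: still facing E at the end — nothing in the sequence rotates
from: at (4,6), heading E
1. move(2) → at (6,6), heading E
2. move(2) → at (8,6), heading E
uniquely the one of 25 2-step routes that fits.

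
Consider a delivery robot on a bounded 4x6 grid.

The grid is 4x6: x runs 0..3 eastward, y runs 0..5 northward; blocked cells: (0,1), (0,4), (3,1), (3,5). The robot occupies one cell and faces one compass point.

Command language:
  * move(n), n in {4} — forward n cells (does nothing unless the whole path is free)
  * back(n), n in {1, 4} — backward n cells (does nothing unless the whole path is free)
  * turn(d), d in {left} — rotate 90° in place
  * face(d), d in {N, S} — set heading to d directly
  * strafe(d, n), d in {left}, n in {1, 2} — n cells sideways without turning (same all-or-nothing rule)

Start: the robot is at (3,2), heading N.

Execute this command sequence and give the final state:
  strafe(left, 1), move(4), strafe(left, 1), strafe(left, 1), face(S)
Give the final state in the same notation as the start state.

initial: at (3,2), heading N
step 1 (strafe(left, 1)): at (2,2), heading N
step 2 (move(4)): at (2,2), heading N
step 3 (strafe(left, 1)): at (1,2), heading N
step 4 (strafe(left, 1)): at (0,2), heading N
step 5 (face(S)): at (0,2), heading S

at (0,2), heading S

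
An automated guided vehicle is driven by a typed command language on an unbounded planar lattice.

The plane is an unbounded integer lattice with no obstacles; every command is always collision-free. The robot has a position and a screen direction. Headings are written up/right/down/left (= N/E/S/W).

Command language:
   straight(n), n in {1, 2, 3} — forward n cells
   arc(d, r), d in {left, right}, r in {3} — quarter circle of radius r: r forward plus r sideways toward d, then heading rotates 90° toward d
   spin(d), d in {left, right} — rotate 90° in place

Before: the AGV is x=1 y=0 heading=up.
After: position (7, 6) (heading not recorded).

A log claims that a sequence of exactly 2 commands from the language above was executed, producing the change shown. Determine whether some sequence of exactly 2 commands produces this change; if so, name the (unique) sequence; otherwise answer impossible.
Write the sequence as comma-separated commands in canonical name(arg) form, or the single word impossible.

arc(right, 3), arc(left, 3)

key: running arc(left, 3) before arc(right, 3) would end elsewhere — order is forced
from: x=1 y=0 heading=up
step 1 (arc(right, 3)): x=4 y=3 heading=right
step 2 (arc(left, 3)): x=7 y=6 heading=up
no other 2-command option fits: unique.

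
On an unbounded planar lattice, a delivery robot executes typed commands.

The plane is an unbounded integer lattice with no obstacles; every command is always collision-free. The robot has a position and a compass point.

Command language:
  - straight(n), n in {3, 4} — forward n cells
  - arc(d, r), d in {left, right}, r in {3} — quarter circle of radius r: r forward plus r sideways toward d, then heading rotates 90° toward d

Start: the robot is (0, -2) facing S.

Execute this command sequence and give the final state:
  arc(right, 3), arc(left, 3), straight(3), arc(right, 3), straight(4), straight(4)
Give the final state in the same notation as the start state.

(-17, -14) facing W

t0: (0, -2) facing S
t=1 arc(right, 3) ⇒ (-3, -5) facing W
t=2 arc(left, 3) ⇒ (-6, -8) facing S
t=3 straight(3) ⇒ (-6, -11) facing S
t=4 arc(right, 3) ⇒ (-9, -14) facing W
t=5 straight(4) ⇒ (-13, -14) facing W
t=6 straight(4) ⇒ (-17, -14) facing W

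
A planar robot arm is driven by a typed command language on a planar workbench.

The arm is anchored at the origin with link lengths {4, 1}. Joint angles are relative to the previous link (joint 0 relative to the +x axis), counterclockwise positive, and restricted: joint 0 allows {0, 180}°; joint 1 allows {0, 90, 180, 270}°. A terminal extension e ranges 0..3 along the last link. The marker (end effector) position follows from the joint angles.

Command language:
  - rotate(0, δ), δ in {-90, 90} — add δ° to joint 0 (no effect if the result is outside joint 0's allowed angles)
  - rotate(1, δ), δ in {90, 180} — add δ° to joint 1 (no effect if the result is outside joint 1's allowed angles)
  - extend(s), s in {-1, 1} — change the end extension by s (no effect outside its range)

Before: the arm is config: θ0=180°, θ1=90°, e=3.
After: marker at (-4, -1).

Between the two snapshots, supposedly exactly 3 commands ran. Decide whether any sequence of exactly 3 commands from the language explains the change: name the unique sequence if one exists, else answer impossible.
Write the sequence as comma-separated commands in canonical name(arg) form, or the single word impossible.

initial: config: θ0=180°, θ1=90°, e=3
[1] after extend(-1): config: θ0=180°, θ1=90°, e=2
[2] after extend(-1): config: θ0=180°, θ1=90°, e=1
[3] after extend(-1): config: θ0=180°, θ1=90°, e=0
all 216 alternatives checked — unique.

extend(-1), extend(-1), extend(-1)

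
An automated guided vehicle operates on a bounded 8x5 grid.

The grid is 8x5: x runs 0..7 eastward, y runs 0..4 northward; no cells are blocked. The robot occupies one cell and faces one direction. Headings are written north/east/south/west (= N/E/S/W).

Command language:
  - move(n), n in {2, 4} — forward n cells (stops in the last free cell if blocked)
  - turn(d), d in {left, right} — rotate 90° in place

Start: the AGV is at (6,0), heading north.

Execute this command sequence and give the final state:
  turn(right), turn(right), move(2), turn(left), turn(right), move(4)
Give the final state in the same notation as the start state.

at (6,0), heading south

initial: at (6,0), heading north
t=1 turn(right) ⇒ at (6,0), heading east
t=2 turn(right) ⇒ at (6,0), heading south
t=3 move(2) ⇒ at (6,0), heading south
t=4 turn(left) ⇒ at (6,0), heading east
t=5 turn(right) ⇒ at (6,0), heading south
t=6 move(4) ⇒ at (6,0), heading south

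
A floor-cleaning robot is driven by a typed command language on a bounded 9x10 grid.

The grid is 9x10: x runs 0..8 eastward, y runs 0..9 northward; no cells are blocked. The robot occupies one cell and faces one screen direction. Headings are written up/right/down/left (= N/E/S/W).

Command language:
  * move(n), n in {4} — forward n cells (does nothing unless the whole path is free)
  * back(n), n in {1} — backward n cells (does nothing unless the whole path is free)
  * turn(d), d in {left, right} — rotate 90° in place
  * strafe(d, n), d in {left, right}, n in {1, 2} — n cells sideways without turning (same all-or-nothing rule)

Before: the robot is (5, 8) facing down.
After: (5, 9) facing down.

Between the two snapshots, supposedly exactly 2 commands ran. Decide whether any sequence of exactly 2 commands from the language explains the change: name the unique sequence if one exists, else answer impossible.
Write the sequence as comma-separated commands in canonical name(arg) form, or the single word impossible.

back(1), back(1)

key: the second back(1) would leave the grid, so it does nothing
start: (5, 8) facing down
t=1 back(1) ⇒ (5, 9) facing down
t=2 back(1) ⇒ (5, 9) facing down
uniquely the one of 64 2-step routes that fits.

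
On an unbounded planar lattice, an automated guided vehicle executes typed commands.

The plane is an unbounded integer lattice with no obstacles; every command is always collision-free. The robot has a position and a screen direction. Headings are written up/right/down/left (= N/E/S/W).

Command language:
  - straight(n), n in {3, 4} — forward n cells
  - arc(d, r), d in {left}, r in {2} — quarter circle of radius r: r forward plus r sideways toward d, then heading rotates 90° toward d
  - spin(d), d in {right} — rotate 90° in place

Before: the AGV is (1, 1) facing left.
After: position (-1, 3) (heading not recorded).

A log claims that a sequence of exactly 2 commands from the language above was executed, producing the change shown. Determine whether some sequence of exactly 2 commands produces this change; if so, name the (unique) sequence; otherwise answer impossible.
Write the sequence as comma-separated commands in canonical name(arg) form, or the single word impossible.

spin(right), arc(left, 2)

key: running arc(left, 2) before spin(right) would end elsewhere — order is forced
start: (1, 1) facing left
step 1 (spin(right)): (1, 1) facing up
step 2 (arc(left, 2)): (-1, 3) facing left
no other 2-command option fits: unique.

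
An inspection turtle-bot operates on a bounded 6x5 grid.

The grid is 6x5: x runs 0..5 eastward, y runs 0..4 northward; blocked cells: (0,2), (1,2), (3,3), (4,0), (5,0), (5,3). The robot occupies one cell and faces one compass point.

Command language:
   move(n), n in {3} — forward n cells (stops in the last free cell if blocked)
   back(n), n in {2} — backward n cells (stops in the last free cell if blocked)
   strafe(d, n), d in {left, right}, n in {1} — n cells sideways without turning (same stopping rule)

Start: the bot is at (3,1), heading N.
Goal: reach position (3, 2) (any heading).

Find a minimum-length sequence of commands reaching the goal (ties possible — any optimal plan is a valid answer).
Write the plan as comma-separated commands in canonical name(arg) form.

move(3)

from: at (3,1), heading N
step 1 (move(3)): at (3,2), heading N
no 0-step plan works, so 1 is optimal.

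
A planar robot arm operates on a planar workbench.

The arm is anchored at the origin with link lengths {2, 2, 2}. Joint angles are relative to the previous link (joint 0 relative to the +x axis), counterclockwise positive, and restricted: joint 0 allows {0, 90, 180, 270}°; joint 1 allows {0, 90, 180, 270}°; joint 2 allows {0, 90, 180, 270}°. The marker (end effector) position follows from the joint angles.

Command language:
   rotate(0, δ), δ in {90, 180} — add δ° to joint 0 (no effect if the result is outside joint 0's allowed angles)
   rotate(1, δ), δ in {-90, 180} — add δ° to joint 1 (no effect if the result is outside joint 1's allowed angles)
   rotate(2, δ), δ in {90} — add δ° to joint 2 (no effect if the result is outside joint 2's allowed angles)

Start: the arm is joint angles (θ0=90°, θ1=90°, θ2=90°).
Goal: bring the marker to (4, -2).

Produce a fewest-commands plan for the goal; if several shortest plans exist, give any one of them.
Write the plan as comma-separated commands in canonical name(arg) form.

rotate(1, 180), rotate(0, 180), rotate(0, 90)

from: joint angles (θ0=90°, θ1=90°, θ2=90°)
step 1 (rotate(1, 180)): joint angles (θ0=90°, θ1=270°, θ2=90°)
step 2 (rotate(0, 180)): joint angles (θ0=270°, θ1=270°, θ2=90°)
step 3 (rotate(0, 90)): joint angles (θ0=0°, θ1=270°, θ2=90°)
no 2-step plan works, so 3 is optimal.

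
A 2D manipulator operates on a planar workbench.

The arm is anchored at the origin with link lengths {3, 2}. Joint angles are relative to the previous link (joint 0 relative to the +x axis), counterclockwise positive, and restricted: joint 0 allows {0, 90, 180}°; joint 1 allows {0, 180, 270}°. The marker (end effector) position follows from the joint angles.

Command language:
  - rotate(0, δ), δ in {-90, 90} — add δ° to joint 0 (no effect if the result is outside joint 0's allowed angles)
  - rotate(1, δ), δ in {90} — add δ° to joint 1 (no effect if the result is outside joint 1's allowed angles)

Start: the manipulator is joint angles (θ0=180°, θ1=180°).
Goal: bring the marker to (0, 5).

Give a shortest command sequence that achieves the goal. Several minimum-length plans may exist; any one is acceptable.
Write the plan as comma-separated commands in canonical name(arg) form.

begin: joint angles (θ0=180°, θ1=180°)
step 1 (rotate(1, 90)): joint angles (θ0=180°, θ1=270°)
step 2 (rotate(1, 90)): joint angles (θ0=180°, θ1=0°)
step 3 (rotate(0, -90)): joint angles (θ0=90°, θ1=0°)
minimal: 3 command(s), checked below 3.

rotate(1, 90), rotate(1, 90), rotate(0, -90)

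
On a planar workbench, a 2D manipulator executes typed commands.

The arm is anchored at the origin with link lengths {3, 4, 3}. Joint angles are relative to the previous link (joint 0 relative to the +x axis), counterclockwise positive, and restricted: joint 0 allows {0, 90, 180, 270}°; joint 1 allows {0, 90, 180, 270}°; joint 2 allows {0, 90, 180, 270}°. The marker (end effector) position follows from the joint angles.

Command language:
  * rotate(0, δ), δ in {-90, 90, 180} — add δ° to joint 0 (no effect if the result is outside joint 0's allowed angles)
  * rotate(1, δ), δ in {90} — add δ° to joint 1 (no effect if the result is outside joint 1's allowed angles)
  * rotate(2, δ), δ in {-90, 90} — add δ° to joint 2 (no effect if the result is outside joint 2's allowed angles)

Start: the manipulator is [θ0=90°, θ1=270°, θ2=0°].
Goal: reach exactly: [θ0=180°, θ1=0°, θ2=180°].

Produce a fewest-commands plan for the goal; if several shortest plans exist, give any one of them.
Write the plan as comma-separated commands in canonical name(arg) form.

rotate(2, -90), rotate(2, -90), rotate(0, 90), rotate(1, 90)

t0: [θ0=90°, θ1=270°, θ2=0°]
1. rotate(2, -90) → [θ0=90°, θ1=270°, θ2=270°]
2. rotate(2, -90) → [θ0=90°, θ1=270°, θ2=180°]
3. rotate(0, 90) → [θ0=180°, θ1=270°, θ2=180°]
4. rotate(1, 90) → [θ0=180°, θ1=0°, θ2=180°]
no 3-step plan works, so 4 is optimal.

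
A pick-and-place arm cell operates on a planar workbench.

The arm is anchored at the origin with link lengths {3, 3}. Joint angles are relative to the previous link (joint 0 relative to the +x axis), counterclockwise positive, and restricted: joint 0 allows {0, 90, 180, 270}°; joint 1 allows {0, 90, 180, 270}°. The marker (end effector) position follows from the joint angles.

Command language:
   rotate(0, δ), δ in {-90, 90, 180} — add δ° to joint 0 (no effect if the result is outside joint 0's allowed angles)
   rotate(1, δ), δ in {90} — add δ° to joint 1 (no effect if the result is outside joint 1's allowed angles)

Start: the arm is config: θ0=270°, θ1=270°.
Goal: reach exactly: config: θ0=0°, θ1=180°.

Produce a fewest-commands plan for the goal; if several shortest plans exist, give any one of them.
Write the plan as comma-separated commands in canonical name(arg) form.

rotate(0, 90), rotate(1, 90), rotate(1, 90), rotate(1, 90)

begin: config: θ0=270°, θ1=270°
step 1 (rotate(0, 90)): config: θ0=0°, θ1=270°
step 2 (rotate(1, 90)): config: θ0=0°, θ1=0°
step 3 (rotate(1, 90)): config: θ0=0°, θ1=90°
step 4 (rotate(1, 90)): config: θ0=0°, θ1=180°
no 3-step plan works, so 4 is optimal.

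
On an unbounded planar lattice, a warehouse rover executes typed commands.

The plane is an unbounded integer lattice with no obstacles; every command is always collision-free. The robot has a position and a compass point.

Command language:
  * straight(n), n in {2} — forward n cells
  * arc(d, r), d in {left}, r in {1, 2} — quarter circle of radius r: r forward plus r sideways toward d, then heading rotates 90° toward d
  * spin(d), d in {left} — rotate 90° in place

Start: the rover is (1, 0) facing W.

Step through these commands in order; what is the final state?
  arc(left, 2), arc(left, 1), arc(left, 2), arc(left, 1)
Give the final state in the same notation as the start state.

(1, 0) facing W

begin: (1, 0) facing W
t=1 arc(left, 2) ⇒ (-1, -2) facing S
t=2 arc(left, 1) ⇒ (0, -3) facing E
t=3 arc(left, 2) ⇒ (2, -1) facing N
t=4 arc(left, 1) ⇒ (1, 0) facing W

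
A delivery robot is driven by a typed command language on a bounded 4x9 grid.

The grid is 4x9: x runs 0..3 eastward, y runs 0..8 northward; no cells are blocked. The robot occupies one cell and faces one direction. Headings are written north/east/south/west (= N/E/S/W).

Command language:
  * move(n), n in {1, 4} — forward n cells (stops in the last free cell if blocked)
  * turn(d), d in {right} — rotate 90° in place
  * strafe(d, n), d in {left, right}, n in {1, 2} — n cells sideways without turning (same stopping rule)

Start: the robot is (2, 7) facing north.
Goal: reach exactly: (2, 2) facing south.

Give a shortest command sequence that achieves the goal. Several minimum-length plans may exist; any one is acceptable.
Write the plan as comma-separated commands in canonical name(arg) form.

start: (2, 7) facing north
[1] after turn(right): (2, 7) facing east
[2] after strafe(right, 1): (2, 6) facing east
[3] after turn(right): (2, 6) facing south
[4] after move(4): (2, 2) facing south
minimal: 4 command(s), checked below 4.

turn(right), strafe(right, 1), turn(right), move(4)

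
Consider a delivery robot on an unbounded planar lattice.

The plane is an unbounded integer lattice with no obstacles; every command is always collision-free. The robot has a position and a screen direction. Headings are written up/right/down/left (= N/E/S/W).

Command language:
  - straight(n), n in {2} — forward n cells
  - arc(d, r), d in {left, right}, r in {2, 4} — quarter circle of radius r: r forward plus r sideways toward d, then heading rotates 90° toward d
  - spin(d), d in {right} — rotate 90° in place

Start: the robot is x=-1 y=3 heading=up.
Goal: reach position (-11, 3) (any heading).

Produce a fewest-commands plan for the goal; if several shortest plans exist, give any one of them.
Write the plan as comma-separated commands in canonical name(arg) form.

arc(left, 4), straight(2), arc(left, 4)

t0: x=-1 y=3 heading=up
1. arc(left, 4) → x=-5 y=7 heading=left
2. straight(2) → x=-7 y=7 heading=left
3. arc(left, 4) → x=-11 y=3 heading=down
shorter routes all fall short; 3 is best.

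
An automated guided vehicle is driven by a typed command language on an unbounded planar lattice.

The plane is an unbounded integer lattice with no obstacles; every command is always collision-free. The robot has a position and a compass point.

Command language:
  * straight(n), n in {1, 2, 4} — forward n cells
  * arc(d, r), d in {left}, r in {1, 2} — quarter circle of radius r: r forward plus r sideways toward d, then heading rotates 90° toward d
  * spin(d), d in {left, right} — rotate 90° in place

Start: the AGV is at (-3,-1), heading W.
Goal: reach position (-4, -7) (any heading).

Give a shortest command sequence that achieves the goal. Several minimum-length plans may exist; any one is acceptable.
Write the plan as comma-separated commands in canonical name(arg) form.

arc(left, 1), straight(4), straight(1)

initial: at (-3,-1), heading W
t=1 arc(left, 1) ⇒ at (-4,-2), heading S
t=2 straight(4) ⇒ at (-4,-6), heading S
t=3 straight(1) ⇒ at (-4,-7), heading S
no 2-step plan works, so 3 is optimal.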